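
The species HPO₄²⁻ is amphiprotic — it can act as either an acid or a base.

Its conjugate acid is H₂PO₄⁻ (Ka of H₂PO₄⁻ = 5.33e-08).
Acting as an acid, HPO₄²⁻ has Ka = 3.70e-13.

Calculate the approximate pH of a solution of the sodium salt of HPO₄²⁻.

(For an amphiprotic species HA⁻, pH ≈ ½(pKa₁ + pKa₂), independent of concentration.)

pKa₁ = -log(5.33e-08) = 7.27; pKa₂ = -log(3.70e-13) = 12.43. For an amphiprotic species, pH ≈ ½(pKa₁ + pKa₂) = ½(7.27 + 12.43) = 9.85.

pH = 9.85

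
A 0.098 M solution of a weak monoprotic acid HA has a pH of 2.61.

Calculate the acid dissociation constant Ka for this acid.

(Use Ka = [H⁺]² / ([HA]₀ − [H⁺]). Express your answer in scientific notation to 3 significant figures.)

[H⁺] = 10^(−pH) = 10^(−2.61) = 2.455e-03 M. For HA ⇌ H⁺ + A⁻, Ka = [H⁺][A⁻]/[HA] = [H⁺]² / ([HA]₀ − [H⁺]) = (2.455e-03)² / (0.098 − 2.455e-03) = 6.31e-05.

K_a = 6.31e-05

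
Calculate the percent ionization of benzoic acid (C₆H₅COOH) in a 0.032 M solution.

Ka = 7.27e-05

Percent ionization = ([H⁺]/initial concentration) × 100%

Using Ka equilibrium: x² + Ka×x - Ka×C = 0. Solving: [H⁺] = 1.4893e-03. Percent = (1.4893e-03/0.032) × 100

Percent ionization = 4.65%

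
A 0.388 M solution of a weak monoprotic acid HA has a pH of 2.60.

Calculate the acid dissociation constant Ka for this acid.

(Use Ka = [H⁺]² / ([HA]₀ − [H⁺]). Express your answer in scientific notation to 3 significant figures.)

[H⁺] = 10^(−pH) = 10^(−2.60) = 2.512e-03 M. For HA ⇌ H⁺ + A⁻, Ka = [H⁺][A⁻]/[HA] = [H⁺]² / ([HA]₀ − [H⁺]) = (2.512e-03)² / (0.388 − 2.512e-03) = 1.64e-05.

K_a = 1.64e-05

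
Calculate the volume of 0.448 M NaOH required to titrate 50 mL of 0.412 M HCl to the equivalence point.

At equivalence: moles acid = moles base. moles HCl = 0.412 × 50/1000 = 0.0206 mol. V_base = moles / 0.448 × 1000 = 46.0 mL.

V_{base} = 46.0 mL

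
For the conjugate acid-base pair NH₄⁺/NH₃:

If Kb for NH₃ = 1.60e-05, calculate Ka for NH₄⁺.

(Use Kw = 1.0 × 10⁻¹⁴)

For a conjugate pair Ka × Kb = Kw, so Ka = Kw/Kb = 1.0 × 10⁻¹⁴ / 1.60e-05 = 6.25e-10.

K_a = 6.25e-10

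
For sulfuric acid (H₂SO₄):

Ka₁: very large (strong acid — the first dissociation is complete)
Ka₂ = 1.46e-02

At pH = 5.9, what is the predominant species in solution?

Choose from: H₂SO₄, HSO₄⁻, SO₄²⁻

The first dissociation is complete, so H₂SO₄ itself is never the predominant species in water; pKa₂ = -log(1.46e-02) = 1.84. For a polyprotic acid the predominant species crosses at each pKa: below pKa_n the protonated form dominates, above it the deprotonated form does. At pH = 5.9, the predominant species is SO₄²⁻.

SO₄²⁻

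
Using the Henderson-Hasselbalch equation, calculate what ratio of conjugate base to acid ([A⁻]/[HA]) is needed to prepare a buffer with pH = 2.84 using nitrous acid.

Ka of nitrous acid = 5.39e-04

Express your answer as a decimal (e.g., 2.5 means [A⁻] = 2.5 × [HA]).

pKa = -log(5.39e-04) = 3.2684. pH = pKa + log([A⁻]/[HA]), so log([A⁻]/[HA]) = pH − pKa = 2.84 − 3.2684 = -0.4284. [A⁻]/[HA] = 10^(-0.4284) = 0.373

[A⁻]/[HA] = 0.373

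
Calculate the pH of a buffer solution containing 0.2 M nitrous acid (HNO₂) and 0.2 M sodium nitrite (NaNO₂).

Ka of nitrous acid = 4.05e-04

pKa = -log(4.05e-04) = 3.39. pH = pKa + log([A⁻]/[HA]) = 3.39 + log(0.2/0.2)

pH = 3.39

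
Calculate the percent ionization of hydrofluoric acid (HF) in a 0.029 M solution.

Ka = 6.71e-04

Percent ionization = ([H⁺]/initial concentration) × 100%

Using Ka equilibrium: x² + Ka×x - Ka×C = 0. Solving: [H⁺] = 4.0885e-03. Percent = (4.0885e-03/0.029) × 100

Percent ionization = 14.1%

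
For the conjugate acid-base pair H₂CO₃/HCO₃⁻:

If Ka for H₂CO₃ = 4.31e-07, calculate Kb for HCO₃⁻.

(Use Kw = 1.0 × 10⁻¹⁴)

For a conjugate pair Ka × Kb = Kw, so Kb = Kw/Ka = 1.0 × 10⁻¹⁴ / 4.31e-07 = 2.32e-08.

K_b = 2.32e-08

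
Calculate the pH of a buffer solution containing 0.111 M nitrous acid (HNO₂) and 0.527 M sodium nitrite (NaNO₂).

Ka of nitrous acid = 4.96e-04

pKa = -log(4.96e-04) = 3.30. pH = pKa + log([A⁻]/[HA]) = 3.30 + log(0.527/0.111)

pH = 3.98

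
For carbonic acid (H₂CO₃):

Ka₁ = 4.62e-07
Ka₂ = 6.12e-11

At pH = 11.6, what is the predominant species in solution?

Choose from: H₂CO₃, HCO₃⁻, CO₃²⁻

pKa₁ = 6.34, pKa₂ = 10.21. For a polyprotic acid the predominant species crosses at each pKa: below pKa_n the protonated form dominates, above it the deprotonated form does. At pH = 11.6, the predominant species is CO₃²⁻.

CO₃²⁻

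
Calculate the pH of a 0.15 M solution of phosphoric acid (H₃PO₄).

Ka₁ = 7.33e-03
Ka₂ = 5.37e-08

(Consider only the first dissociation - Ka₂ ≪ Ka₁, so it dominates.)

First dissociation dominates. From Ka₁ = [H⁺][HA⁻]/[H₂A], x² + Ka₁·x − Ka₁·C = 0 with C = 0.15 M and Ka₁ = 7.33e-03. Solving: [H⁺] = (−Ka₁ + √(Ka₁² + 4·Ka₁·C)) / 2 = 2.9696e-02 M. pH = -log(2.9696e-02) = 1.53.

pH = 1.53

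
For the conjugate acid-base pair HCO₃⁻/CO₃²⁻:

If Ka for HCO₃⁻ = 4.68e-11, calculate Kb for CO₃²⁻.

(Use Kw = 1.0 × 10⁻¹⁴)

For a conjugate pair Ka × Kb = Kw, so Kb = Kw/Ka = 1.0 × 10⁻¹⁴ / 4.68e-11 = 2.14e-04.

K_b = 2.14e-04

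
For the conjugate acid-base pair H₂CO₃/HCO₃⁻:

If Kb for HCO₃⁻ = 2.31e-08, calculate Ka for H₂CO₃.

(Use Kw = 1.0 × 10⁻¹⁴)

For a conjugate pair Ka × Kb = Kw, so Ka = Kw/Kb = 1.0 × 10⁻¹⁴ / 2.31e-08 = 4.33e-07.

K_a = 4.33e-07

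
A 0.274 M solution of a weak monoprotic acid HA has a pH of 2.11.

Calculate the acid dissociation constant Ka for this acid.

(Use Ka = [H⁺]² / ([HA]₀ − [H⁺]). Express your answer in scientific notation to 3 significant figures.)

[H⁺] = 10^(−pH) = 10^(−2.11) = 7.762e-03 M. For HA ⇌ H⁺ + A⁻, Ka = [H⁺][A⁻]/[HA] = [H⁺]² / ([HA]₀ − [H⁺]) = (7.762e-03)² / (0.274 − 7.762e-03) = 2.26e-04.

K_a = 2.26e-04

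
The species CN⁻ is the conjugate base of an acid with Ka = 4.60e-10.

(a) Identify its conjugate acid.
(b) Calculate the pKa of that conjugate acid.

(a) The conjugate acid is formed by adding one H⁺ to CN⁻, giving HCN. (b) pKa = -log(Ka) = -log(4.60e-10) = 9.34.

Conjugate acid: HCN; pK_a = 9.34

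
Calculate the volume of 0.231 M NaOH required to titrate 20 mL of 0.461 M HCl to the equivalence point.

At equivalence: moles acid = moles base. moles HCl = 0.461 × 20/1000 = 0.00922 mol. V_base = moles / 0.231 × 1000 = 39.9 mL.

V_{base} = 39.9 mL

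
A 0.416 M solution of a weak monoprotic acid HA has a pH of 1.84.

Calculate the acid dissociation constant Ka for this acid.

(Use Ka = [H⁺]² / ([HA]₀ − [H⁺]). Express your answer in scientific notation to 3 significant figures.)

[H⁺] = 10^(−pH) = 10^(−1.84) = 1.445e-02 M. For HA ⇌ H⁺ + A⁻, Ka = [H⁺][A⁻]/[HA] = [H⁺]² / ([HA]₀ − [H⁺]) = (1.445e-02)² / (0.416 − 1.445e-02) = 5.20e-04.

K_a = 5.20e-04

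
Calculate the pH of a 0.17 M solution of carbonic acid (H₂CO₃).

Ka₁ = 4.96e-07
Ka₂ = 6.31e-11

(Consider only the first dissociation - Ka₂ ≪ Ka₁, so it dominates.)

First dissociation dominates. From Ka₁ = [H⁺][HA⁻]/[H₂A], x² + Ka₁·x − Ka₁·C = 0 with C = 0.17 M and Ka₁ = 4.96e-07. Solving: [H⁺] = (−Ka₁ + √(Ka₁² + 4·Ka₁·C)) / 2 = 2.9013e-04 M. pH = -log(2.9013e-04) = 3.54.

pH = 3.54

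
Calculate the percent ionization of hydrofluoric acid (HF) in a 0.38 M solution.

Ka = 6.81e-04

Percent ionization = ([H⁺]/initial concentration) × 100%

Using Ka equilibrium: x² + Ka×x - Ka×C = 0. Solving: [H⁺] = 1.5750e-02. Percent = (1.5750e-02/0.38) × 100

Percent ionization = 4.14%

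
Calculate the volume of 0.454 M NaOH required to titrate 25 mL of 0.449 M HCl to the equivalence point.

At equivalence: moles acid = moles base. moles HCl = 0.449 × 25/1000 = 0.01122 mol. V_base = moles / 0.454 × 1000 = 24.7 mL.

V_{base} = 24.7 mL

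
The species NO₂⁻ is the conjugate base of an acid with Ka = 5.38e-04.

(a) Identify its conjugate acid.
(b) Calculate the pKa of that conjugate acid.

(a) The conjugate acid is formed by adding one H⁺ to NO₂⁻, giving HNO₂. (b) pKa = -log(Ka) = -log(5.38e-04) = 3.27.

Conjugate acid: HNO₂; pK_a = 3.27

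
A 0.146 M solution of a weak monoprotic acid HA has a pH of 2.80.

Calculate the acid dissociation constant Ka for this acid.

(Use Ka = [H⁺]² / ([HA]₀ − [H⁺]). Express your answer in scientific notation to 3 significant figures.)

[H⁺] = 10^(−pH) = 10^(−2.80) = 1.585e-03 M. For HA ⇌ H⁺ + A⁻, Ka = [H⁺][A⁻]/[HA] = [H⁺]² / ([HA]₀ − [H⁺]) = (1.585e-03)² / (0.146 − 1.585e-03) = 1.74e-05.

K_a = 1.74e-05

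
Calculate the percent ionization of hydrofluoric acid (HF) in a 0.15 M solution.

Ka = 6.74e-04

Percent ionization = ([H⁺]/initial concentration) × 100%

Using Ka equilibrium: x² + Ka×x - Ka×C = 0. Solving: [H⁺] = 9.7235e-03. Percent = (9.7235e-03/0.15) × 100

Percent ionization = 6.48%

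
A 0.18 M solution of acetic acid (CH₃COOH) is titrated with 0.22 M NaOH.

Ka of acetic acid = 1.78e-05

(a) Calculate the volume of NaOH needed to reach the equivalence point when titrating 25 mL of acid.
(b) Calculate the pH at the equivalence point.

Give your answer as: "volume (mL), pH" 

moles acid = 0.18 × 25/1000 = 0.0045 mol; V_base = moles/0.22 × 1000 = 20.5 mL. At equivalence only the conjugate base is present: [A⁻] = 0.0045/0.045 = 9.9000e-02 M. Kb = Kw/Ka = 5.62e-10; [OH⁻] = √(Kb × [A⁻]) = 7.4577e-06; pOH = 5.13; pH = 14 - pOH = 8.87.

V = 20.5 mL, pH = 8.87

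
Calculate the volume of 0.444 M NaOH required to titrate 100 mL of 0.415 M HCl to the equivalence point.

At equivalence: moles acid = moles base. moles HCl = 0.415 × 100/1000 = 0.0415 mol. V_base = moles / 0.444 × 1000 = 93.5 mL.

V_{base} = 93.5 mL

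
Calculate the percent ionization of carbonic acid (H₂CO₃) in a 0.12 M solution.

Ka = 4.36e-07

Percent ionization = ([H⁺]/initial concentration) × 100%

Using Ka equilibrium: x² + Ka×x - Ka×C = 0. Solving: [H⁺] = 2.2852e-04. Percent = (2.2852e-04/0.12) × 100

Percent ionization = 0.19%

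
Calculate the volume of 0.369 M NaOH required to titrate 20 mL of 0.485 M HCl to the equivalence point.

At equivalence: moles acid = moles base. moles HCl = 0.485 × 20/1000 = 0.0097 mol. V_base = moles / 0.369 × 1000 = 26.3 mL.

V_{base} = 26.3 mL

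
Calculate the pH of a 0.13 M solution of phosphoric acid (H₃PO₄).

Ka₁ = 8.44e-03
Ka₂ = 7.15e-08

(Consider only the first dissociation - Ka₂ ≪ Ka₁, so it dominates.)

First dissociation dominates. From Ka₁ = [H⁺][HA⁻]/[H₂A], x² + Ka₁·x − Ka₁·C = 0 with C = 0.13 M and Ka₁ = 8.44e-03. Solving: [H⁺] = (−Ka₁ + √(Ka₁² + 4·Ka₁·C)) / 2 = 2.9172e-02 M. pH = -log(2.9172e-02) = 1.54.

pH = 1.54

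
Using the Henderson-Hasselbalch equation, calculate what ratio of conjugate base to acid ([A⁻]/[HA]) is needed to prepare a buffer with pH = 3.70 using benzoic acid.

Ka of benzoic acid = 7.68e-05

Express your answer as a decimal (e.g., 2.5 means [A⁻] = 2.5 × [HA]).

pKa = -log(7.68e-05) = 4.1146. pH = pKa + log([A⁻]/[HA]), so log([A⁻]/[HA]) = pH − pKa = 3.70 − 4.1146 = -0.4146. [A⁻]/[HA] = 10^(-0.4146) = 0.385

[A⁻]/[HA] = 0.385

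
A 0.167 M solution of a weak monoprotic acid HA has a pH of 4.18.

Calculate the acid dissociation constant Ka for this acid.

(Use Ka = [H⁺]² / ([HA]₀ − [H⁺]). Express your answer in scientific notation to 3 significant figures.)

[H⁺] = 10^(−pH) = 10^(−4.18) = 6.607e-05 M. For HA ⇌ H⁺ + A⁻, Ka = [H⁺][A⁻]/[HA] = [H⁺]² / ([HA]₀ − [H⁺]) = (6.607e-05)² / (0.167 − 6.607e-05) = 2.61e-08.

K_a = 2.61e-08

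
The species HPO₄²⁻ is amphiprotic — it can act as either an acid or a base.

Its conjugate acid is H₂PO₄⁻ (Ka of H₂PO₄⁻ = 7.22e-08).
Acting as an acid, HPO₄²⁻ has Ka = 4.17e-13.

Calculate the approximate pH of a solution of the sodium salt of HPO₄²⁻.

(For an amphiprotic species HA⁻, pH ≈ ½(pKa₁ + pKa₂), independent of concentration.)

pKa₁ = -log(7.22e-08) = 7.14; pKa₂ = -log(4.17e-13) = 12.38. For an amphiprotic species, pH ≈ ½(pKa₁ + pKa₂) = ½(7.14 + 12.38) = 9.76.

pH = 9.76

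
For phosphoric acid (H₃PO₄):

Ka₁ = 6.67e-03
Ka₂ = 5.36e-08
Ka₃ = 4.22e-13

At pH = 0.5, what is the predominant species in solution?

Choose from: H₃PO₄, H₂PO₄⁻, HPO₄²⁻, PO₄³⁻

pKa₁ = 2.18, pKa₂ = 7.27, pKa₃ = 12.37. For a polyprotic acid the predominant species crosses at each pKa: below pKa_n the protonated form dominates, above it the deprotonated form does. At pH = 0.5, the predominant species is H₃PO₄.

H₃PO₄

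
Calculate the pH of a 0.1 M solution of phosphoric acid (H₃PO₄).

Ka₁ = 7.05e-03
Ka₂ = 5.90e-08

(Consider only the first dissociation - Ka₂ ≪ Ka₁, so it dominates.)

First dissociation dominates. From Ka₁ = [H⁺][HA⁻]/[H₂A], x² + Ka₁·x − Ka₁·C = 0 with C = 0.1 M and Ka₁ = 7.05e-03. Solving: [H⁺] = (−Ka₁ + √(Ka₁² + 4·Ka₁·C)) / 2 = 2.3260e-02 M. pH = -log(2.3260e-02) = 1.63.

pH = 1.63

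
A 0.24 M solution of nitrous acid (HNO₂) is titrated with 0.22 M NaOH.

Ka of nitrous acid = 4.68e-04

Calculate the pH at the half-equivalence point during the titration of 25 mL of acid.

At half-equivalence [HA] = [A⁻], so Henderson-Hasselbalch gives pH = pKa = -log(4.68e-04) = 3.33.

pH = pKa = 3.33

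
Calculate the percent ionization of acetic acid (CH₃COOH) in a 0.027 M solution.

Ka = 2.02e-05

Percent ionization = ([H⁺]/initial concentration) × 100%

Using Ka equilibrium: x² + Ka×x - Ka×C = 0. Solving: [H⁺] = 7.2848e-04. Percent = (7.2848e-04/0.027) × 100

Percent ionization = 2.7%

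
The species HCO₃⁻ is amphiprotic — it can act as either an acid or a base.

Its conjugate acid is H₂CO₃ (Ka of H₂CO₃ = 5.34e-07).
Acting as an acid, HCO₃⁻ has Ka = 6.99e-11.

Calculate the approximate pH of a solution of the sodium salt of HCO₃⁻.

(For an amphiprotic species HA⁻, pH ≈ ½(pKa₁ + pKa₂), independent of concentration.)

pKa₁ = -log(5.34e-07) = 6.27; pKa₂ = -log(6.99e-11) = 10.16. For an amphiprotic species, pH ≈ ½(pKa₁ + pKa₂) = ½(6.27 + 10.16) = 8.21.

pH = 8.21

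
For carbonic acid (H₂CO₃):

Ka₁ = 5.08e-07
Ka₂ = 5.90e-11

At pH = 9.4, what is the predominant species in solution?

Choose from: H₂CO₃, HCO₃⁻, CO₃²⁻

pKa₁ = 6.29, pKa₂ = 10.23. For a polyprotic acid the predominant species crosses at each pKa: below pKa_n the protonated form dominates, above it the deprotonated form does. At pH = 9.4, the predominant species is HCO₃⁻.

HCO₃⁻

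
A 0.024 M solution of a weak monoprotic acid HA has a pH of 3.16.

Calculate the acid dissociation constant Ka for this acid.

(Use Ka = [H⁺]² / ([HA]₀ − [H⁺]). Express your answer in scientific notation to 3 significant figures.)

[H⁺] = 10^(−pH) = 10^(−3.16) = 6.918e-04 M. For HA ⇌ H⁺ + A⁻, Ka = [H⁺][A⁻]/[HA] = [H⁺]² / ([HA]₀ − [H⁺]) = (6.918e-04)² / (0.024 − 6.918e-04) = 2.05e-05.

K_a = 2.05e-05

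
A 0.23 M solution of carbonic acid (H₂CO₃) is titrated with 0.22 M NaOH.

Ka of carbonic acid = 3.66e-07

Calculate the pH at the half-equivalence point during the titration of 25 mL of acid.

At half-equivalence [HA] = [A⁻], so Henderson-Hasselbalch gives pH = pKa = -log(3.66e-07) = 6.44.

pH = pKa = 6.44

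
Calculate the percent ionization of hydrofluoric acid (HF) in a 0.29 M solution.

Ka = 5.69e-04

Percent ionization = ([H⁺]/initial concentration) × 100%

Using Ka equilibrium: x² + Ka×x - Ka×C = 0. Solving: [H⁺] = 1.2564e-02. Percent = (1.2564e-02/0.29) × 100

Percent ionization = 4.33%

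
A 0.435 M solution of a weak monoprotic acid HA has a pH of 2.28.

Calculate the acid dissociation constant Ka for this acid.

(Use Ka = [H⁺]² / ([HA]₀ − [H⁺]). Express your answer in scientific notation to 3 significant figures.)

[H⁺] = 10^(−pH) = 10^(−2.28) = 5.248e-03 M. For HA ⇌ H⁺ + A⁻, Ka = [H⁺][A⁻]/[HA] = [H⁺]² / ([HA]₀ − [H⁺]) = (5.248e-03)² / (0.435 − 5.248e-03) = 6.41e-05.

K_a = 6.41e-05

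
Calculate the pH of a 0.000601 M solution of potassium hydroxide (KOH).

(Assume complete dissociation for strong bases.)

[OH⁻] = 0.000601 M for strong base. pOH = -log[OH⁻] = 3.22, pH = 14 - pOH

pH = 10.78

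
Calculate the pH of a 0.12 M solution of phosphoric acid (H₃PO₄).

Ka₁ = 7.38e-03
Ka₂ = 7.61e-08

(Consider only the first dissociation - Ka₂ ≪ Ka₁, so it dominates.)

First dissociation dominates. From Ka₁ = [H⁺][HA⁻]/[H₂A], x² + Ka₁·x − Ka₁·C = 0 with C = 0.12 M and Ka₁ = 7.38e-03. Solving: [H⁺] = (−Ka₁ + √(Ka₁² + 4·Ka₁·C)) / 2 = 2.6297e-02 M. pH = -log(2.6297e-02) = 1.58.

pH = 1.58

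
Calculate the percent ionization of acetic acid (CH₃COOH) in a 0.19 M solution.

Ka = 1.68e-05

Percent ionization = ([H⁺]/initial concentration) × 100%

Using Ka equilibrium: x² + Ka×x - Ka×C = 0. Solving: [H⁺] = 1.7782e-03. Percent = (1.7782e-03/0.19) × 100

Percent ionization = 0.936%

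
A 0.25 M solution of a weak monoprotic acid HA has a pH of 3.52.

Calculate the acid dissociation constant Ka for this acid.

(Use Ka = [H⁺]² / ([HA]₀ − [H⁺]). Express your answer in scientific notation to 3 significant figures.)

[H⁺] = 10^(−pH) = 10^(−3.52) = 3.020e-04 M. For HA ⇌ H⁺ + A⁻, Ka = [H⁺][A⁻]/[HA] = [H⁺]² / ([HA]₀ − [H⁺]) = (3.020e-04)² / (0.25 − 3.020e-04) = 3.65e-07.

K_a = 3.65e-07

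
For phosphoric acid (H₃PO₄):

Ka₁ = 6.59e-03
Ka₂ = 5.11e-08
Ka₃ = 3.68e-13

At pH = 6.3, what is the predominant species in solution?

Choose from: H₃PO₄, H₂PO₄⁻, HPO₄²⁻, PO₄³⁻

pKa₁ = 2.18, pKa₂ = 7.29, pKa₃ = 12.43. For a polyprotic acid the predominant species crosses at each pKa: below pKa_n the protonated form dominates, above it the deprotonated form does. At pH = 6.3, the predominant species is H₂PO₄⁻.

H₂PO₄⁻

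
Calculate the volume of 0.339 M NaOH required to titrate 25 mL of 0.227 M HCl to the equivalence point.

At equivalence: moles acid = moles base. moles HCl = 0.227 × 25/1000 = 0.005675 mol. V_base = moles / 0.339 × 1000 = 16.7 mL.

V_{base} = 16.7 mL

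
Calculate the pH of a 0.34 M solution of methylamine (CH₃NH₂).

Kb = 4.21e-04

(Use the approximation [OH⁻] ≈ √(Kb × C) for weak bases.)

[OH⁻] = √(Kb × C) = √(4.21e-04 × 0.34) = 1.1964e-02. pOH = 1.92, pH = 14 - pOH

pH = 12.08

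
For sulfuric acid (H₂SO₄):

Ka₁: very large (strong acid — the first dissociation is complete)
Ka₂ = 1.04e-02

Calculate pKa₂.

pKa₂ = -log(Ka₂) = -log(1.04e-02) = 1.98.

pK_{a2} = 1.98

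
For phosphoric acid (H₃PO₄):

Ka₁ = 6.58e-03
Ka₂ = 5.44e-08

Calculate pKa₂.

pKa₂ = -log(Ka₂) = -log(5.44e-08) = 7.26.

pK_{a2} = 7.26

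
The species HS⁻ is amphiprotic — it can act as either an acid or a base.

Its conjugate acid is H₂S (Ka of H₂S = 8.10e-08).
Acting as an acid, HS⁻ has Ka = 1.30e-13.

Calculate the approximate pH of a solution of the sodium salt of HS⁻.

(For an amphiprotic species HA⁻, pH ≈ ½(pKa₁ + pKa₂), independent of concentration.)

pKa₁ = -log(8.10e-08) = 7.09; pKa₂ = -log(1.30e-13) = 12.89. For an amphiprotic species, pH ≈ ½(pKa₁ + pKa₂) = ½(7.09 + 12.89) = 9.99.

pH = 9.99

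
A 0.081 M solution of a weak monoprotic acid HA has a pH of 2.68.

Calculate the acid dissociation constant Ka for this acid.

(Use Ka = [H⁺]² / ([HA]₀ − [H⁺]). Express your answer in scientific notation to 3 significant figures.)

[H⁺] = 10^(−pH) = 10^(−2.68) = 2.089e-03 M. For HA ⇌ H⁺ + A⁻, Ka = [H⁺][A⁻]/[HA] = [H⁺]² / ([HA]₀ − [H⁺]) = (2.089e-03)² / (0.081 − 2.089e-03) = 5.53e-05.

K_a = 5.53e-05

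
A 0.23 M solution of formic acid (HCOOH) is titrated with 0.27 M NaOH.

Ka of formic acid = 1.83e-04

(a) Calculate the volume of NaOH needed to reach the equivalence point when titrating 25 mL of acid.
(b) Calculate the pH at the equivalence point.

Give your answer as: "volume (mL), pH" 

moles acid = 0.23 × 25/1000 = 0.00575 mol; V_base = moles/0.27 × 1000 = 21.3 mL. At equivalence only the conjugate base is present: [A⁻] = 0.00575/0.046 = 1.2420e-01 M. Kb = Kw/Ka = 5.46e-11; [OH⁻] = √(Kb × [A⁻]) = 2.6052e-06; pOH = 5.58; pH = 14 - pOH = 8.42.

V = 21.3 mL, pH = 8.42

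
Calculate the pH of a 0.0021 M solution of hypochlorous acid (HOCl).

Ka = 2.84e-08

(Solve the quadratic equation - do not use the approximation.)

x² + Ka×x - Ka×C = 0. Using quadratic formula: [H⁺] = 7.7085e-06

pH = 5.11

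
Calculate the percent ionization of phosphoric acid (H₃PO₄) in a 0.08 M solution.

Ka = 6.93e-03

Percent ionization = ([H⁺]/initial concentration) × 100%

Using Ka equilibrium: x² + Ka×x - Ka×C = 0. Solving: [H⁺] = 2.0334e-02. Percent = (2.0334e-02/0.08) × 100

Percent ionization = 25.4%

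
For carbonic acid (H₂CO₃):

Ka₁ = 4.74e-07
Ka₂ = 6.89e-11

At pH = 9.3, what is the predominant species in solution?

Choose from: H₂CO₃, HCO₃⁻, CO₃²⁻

pKa₁ = 6.32, pKa₂ = 10.16. For a polyprotic acid the predominant species crosses at each pKa: below pKa_n the protonated form dominates, above it the deprotonated form does. At pH = 9.3, the predominant species is HCO₃⁻.

HCO₃⁻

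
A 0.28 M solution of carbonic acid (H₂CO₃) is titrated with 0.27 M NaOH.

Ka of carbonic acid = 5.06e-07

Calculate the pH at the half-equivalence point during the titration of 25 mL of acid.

At half-equivalence [HA] = [A⁻], so Henderson-Hasselbalch gives pH = pKa = -log(5.06e-07) = 6.30.

pH = pKa = 6.30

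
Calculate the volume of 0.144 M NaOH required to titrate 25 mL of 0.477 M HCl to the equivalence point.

At equivalence: moles acid = moles base. moles HCl = 0.477 × 25/1000 = 0.01192 mol. V_base = moles / 0.144 × 1000 = 82.8 mL.

V_{base} = 82.8 mL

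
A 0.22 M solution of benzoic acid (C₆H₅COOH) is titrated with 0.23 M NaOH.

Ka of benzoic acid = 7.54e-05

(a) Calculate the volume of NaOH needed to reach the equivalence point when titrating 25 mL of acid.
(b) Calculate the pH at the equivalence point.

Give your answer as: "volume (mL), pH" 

moles acid = 0.22 × 25/1000 = 0.0055 mol; V_base = moles/0.23 × 1000 = 23.9 mL. At equivalence only the conjugate base is present: [A⁻] = 0.0055/0.049 = 1.1244e-01 M. Kb = Kw/Ka = 1.33e-10; [OH⁻] = √(Kb × [A⁻]) = 3.8617e-06; pOH = 5.41; pH = 14 - pOH = 8.59.

V = 23.9 mL, pH = 8.59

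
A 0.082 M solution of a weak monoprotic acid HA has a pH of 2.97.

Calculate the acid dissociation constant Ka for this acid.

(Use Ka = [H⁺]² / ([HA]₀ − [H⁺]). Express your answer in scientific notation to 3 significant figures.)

[H⁺] = 10^(−pH) = 10^(−2.97) = 1.072e-03 M. For HA ⇌ H⁺ + A⁻, Ka = [H⁺][A⁻]/[HA] = [H⁺]² / ([HA]₀ − [H⁺]) = (1.072e-03)² / (0.082 − 1.072e-03) = 1.42e-05.

K_a = 1.42e-05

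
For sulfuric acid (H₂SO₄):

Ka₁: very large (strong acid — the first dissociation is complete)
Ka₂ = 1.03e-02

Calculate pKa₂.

pKa₂ = -log(Ka₂) = -log(1.03e-02) = 1.99.

pK_{a2} = 1.99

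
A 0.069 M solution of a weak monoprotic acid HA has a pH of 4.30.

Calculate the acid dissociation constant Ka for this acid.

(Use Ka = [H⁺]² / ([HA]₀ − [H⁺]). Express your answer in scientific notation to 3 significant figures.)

[H⁺] = 10^(−pH) = 10^(−4.30) = 5.012e-05 M. For HA ⇌ H⁺ + A⁻, Ka = [H⁺][A⁻]/[HA] = [H⁺]² / ([HA]₀ − [H⁺]) = (5.012e-05)² / (0.069 − 5.012e-05) = 3.64e-08.

K_a = 3.64e-08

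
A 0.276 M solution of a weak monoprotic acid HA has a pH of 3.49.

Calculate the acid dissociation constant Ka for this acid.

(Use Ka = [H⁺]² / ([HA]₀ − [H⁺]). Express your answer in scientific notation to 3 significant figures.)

[H⁺] = 10^(−pH) = 10^(−3.49) = 3.236e-04 M. For HA ⇌ H⁺ + A⁻, Ka = [H⁺][A⁻]/[HA] = [H⁺]² / ([HA]₀ − [H⁺]) = (3.236e-04)² / (0.276 − 3.236e-04) = 3.80e-07.

K_a = 3.80e-07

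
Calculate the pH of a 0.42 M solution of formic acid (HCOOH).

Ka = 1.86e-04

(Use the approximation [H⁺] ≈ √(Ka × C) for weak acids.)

[H⁺] = √(Ka × C) = √(1.86e-04 × 0.42) = 8.8386e-03. pH = -log(8.8386e-03)

pH = 2.05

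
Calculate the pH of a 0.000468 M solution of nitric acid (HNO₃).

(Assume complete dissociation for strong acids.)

[H⁺] = 0.000468 M for strong acid. pH = -log[H⁺] = -log(0.000468)

pH = 3.33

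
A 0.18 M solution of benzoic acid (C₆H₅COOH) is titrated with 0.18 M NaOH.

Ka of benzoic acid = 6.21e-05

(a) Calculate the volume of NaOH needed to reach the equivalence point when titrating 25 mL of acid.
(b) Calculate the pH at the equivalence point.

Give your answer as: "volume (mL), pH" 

moles acid = 0.18 × 25/1000 = 0.0045 mol; V_base = moles/0.18 × 1000 = 25.0 mL. At equivalence only the conjugate base is present: [A⁻] = 0.0045/0.050 = 9.0000e-02 M. Kb = Kw/Ka = 1.61e-10; [OH⁻] = √(Kb × [A⁻]) = 3.8069e-06; pOH = 5.42; pH = 14 - pOH = 8.58.

V = 25.0 mL, pH = 8.58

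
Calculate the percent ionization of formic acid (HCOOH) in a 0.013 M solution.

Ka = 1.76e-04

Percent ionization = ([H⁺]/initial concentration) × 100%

Using Ka equilibrium: x² + Ka×x - Ka×C = 0. Solving: [H⁺] = 1.4272e-03. Percent = (1.4272e-03/0.013) × 100

Percent ionization = 11%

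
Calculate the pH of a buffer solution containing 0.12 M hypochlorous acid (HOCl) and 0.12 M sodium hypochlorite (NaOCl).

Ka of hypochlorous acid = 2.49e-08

pKa = -log(2.49e-08) = 7.60. pH = pKa + log([A⁻]/[HA]) = 7.60 + log(0.12/0.12)

pH = 7.60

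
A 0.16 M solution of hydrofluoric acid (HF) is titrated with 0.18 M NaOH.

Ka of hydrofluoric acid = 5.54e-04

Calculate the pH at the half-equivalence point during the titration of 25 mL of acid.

At half-equivalence [HA] = [A⁻], so Henderson-Hasselbalch gives pH = pKa = -log(5.54e-04) = 3.26.

pH = pKa = 3.26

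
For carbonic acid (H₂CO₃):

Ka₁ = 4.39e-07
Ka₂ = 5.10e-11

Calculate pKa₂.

pKa₂ = -log(Ka₂) = -log(5.10e-11) = 10.29.

pK_{a2} = 10.29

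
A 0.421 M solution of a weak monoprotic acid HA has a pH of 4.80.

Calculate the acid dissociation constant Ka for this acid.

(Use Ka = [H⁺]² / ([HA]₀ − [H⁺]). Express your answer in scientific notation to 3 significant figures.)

[H⁺] = 10^(−pH) = 10^(−4.80) = 1.585e-05 M. For HA ⇌ H⁺ + A⁻, Ka = [H⁺][A⁻]/[HA] = [H⁺]² / ([HA]₀ − [H⁺]) = (1.585e-05)² / (0.421 − 1.585e-05) = 5.97e-10.

K_a = 5.97e-10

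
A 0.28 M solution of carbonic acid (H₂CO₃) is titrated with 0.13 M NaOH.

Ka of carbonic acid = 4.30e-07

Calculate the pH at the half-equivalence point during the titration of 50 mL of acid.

At half-equivalence [HA] = [A⁻], so Henderson-Hasselbalch gives pH = pKa = -log(4.30e-07) = 6.37.

pH = pKa = 6.37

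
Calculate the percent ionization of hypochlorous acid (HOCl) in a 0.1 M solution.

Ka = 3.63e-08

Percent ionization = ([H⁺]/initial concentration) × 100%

Using Ka equilibrium: x² + Ka×x - Ka×C = 0. Solving: [H⁺] = 6.0231e-05. Percent = (6.0231e-05/0.1) × 100

Percent ionization = 0.0602%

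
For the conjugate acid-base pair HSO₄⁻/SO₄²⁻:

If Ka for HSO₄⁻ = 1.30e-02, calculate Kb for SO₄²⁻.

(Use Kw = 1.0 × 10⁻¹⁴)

For a conjugate pair Ka × Kb = Kw, so Kb = Kw/Ka = 1.0 × 10⁻¹⁴ / 1.30e-02 = 7.69e-13.

K_b = 7.69e-13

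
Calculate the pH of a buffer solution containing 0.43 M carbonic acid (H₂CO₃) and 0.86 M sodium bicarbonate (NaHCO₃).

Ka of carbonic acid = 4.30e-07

pKa = -log(4.30e-07) = 6.37. pH = pKa + log([A⁻]/[HA]) = 6.37 + log(0.86/0.43)

pH = 6.67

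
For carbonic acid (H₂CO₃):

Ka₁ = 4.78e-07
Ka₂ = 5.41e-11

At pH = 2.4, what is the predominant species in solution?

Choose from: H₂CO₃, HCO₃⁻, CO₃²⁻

pKa₁ = 6.32, pKa₂ = 10.27. For a polyprotic acid the predominant species crosses at each pKa: below pKa_n the protonated form dominates, above it the deprotonated form does. At pH = 2.4, the predominant species is H₂CO₃.

H₂CO₃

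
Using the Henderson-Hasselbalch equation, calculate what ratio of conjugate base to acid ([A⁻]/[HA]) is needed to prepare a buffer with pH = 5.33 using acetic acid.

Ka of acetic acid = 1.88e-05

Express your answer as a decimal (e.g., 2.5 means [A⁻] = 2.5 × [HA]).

pKa = -log(1.88e-05) = 4.7258. pH = pKa + log([A⁻]/[HA]), so log([A⁻]/[HA]) = pH − pKa = 5.33 − 4.7258 = 0.6042. [A⁻]/[HA] = 10^(0.6042) = 4.02

[A⁻]/[HA] = 4.02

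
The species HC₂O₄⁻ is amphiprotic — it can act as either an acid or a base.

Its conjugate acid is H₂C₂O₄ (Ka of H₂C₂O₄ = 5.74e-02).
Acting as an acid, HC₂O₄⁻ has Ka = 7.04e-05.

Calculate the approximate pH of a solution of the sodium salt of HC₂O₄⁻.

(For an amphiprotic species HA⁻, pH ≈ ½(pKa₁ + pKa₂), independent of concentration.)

pKa₁ = -log(5.74e-02) = 1.24; pKa₂ = -log(7.04e-05) = 4.15. For an amphiprotic species, pH ≈ ½(pKa₁ + pKa₂) = ½(1.24 + 4.15) = 2.70.

pH = 2.70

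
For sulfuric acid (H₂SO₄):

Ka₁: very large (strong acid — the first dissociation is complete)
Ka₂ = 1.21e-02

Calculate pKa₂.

pKa₂ = -log(Ka₂) = -log(1.21e-02) = 1.92.

pK_{a2} = 1.92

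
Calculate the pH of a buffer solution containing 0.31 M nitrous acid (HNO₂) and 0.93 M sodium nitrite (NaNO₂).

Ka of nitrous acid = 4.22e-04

pKa = -log(4.22e-04) = 3.37. pH = pKa + log([A⁻]/[HA]) = 3.37 + log(0.93/0.31)

pH = 3.85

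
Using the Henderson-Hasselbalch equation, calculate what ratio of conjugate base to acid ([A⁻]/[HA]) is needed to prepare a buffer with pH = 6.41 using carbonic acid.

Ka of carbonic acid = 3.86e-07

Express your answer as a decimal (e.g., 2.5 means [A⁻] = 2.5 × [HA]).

pKa = -log(3.86e-07) = 6.4134. pH = pKa + log([A⁻]/[HA]), so log([A⁻]/[HA]) = pH − pKa = 6.41 − 6.4134 = -0.0034. [A⁻]/[HA] = 10^(-0.0034) = 0.992

[A⁻]/[HA] = 0.992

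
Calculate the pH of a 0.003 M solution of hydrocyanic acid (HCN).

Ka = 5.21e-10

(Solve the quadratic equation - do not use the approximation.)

x² + Ka×x - Ka×C = 0. Using quadratic formula: [H⁺] = 1.2499e-06

pH = 5.90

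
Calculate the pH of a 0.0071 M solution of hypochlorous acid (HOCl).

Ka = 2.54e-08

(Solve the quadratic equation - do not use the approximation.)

x² + Ka×x - Ka×C = 0. Using quadratic formula: [H⁺] = 1.3416e-05

pH = 4.87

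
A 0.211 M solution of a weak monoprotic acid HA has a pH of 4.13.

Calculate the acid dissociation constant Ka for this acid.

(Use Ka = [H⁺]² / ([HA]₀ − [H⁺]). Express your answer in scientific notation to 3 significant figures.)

[H⁺] = 10^(−pH) = 10^(−4.13) = 7.413e-05 M. For HA ⇌ H⁺ + A⁻, Ka = [H⁺][A⁻]/[HA] = [H⁺]² / ([HA]₀ − [H⁺]) = (7.413e-05)² / (0.211 − 7.413e-05) = 2.61e-08.

K_a = 2.61e-08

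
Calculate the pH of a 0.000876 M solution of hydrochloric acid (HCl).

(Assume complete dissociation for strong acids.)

[H⁺] = 0.000876 M for strong acid. pH = -log[H⁺] = -log(0.000876)

pH = 3.06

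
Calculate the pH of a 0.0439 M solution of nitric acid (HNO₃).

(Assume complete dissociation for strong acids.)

[H⁺] = 0.0439 M for strong acid. pH = -log[H⁺] = -log(0.0439)

pH = 1.36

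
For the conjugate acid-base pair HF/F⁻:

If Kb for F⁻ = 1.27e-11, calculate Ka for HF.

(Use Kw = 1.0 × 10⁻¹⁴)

For a conjugate pair Ka × Kb = Kw, so Ka = Kw/Kb = 1.0 × 10⁻¹⁴ / 1.27e-11 = 7.87e-04.

K_a = 7.87e-04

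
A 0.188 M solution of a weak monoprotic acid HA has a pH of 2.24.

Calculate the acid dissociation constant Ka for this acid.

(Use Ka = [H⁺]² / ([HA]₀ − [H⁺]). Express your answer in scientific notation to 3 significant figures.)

[H⁺] = 10^(−pH) = 10^(−2.24) = 5.754e-03 M. For HA ⇌ H⁺ + A⁻, Ka = [H⁺][A⁻]/[HA] = [H⁺]² / ([HA]₀ − [H⁺]) = (5.754e-03)² / (0.188 − 5.754e-03) = 1.82e-04.

K_a = 1.82e-04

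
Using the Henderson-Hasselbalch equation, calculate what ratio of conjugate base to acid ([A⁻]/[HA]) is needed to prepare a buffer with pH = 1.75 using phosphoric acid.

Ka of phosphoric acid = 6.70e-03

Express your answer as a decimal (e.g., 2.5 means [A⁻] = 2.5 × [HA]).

pKa = -log(6.70e-03) = 2.1739. pH = pKa + log([A⁻]/[HA]), so log([A⁻]/[HA]) = pH − pKa = 1.75 − 2.1739 = -0.4239. [A⁻]/[HA] = 10^(-0.4239) = 0.377

[A⁻]/[HA] = 0.377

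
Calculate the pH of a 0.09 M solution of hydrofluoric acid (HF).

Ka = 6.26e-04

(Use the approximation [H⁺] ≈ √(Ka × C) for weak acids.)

[H⁺] = √(Ka × C) = √(6.26e-04 × 0.09) = 7.5060e-03. pH = -log(7.5060e-03)

pH = 2.12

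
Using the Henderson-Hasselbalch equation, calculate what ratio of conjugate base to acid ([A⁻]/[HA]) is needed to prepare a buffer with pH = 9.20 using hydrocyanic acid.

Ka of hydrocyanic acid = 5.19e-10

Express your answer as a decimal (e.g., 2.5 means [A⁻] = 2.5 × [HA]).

pKa = -log(5.19e-10) = 9.2848. pH = pKa + log([A⁻]/[HA]), so log([A⁻]/[HA]) = pH − pKa = 9.20 − 9.2848 = -0.0848. [A⁻]/[HA] = 10^(-0.0848) = 0.823

[A⁻]/[HA] = 0.823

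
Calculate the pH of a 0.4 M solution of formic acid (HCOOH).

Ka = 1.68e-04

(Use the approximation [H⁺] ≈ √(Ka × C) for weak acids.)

[H⁺] = √(Ka × C) = √(1.68e-04 × 0.4) = 8.1976e-03. pH = -log(8.1976e-03)

pH = 2.09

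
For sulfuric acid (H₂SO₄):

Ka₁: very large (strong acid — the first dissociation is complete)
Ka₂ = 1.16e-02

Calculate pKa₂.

pKa₂ = -log(Ka₂) = -log(1.16e-02) = 1.94.

pK_{a2} = 1.94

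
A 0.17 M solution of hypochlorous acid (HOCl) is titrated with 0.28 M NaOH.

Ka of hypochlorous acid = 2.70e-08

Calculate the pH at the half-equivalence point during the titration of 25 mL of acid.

At half-equivalence [HA] = [A⁻], so Henderson-Hasselbalch gives pH = pKa = -log(2.70e-08) = 7.57.

pH = pKa = 7.57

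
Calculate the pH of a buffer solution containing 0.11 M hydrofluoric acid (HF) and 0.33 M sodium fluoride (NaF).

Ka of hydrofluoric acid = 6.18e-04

pKa = -log(6.18e-04) = 3.21. pH = pKa + log([A⁻]/[HA]) = 3.21 + log(0.33/0.11)

pH = 3.69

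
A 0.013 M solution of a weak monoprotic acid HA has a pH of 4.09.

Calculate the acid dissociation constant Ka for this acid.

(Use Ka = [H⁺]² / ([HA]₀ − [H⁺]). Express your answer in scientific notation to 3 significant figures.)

[H⁺] = 10^(−pH) = 10^(−4.09) = 8.128e-05 M. For HA ⇌ H⁺ + A⁻, Ka = [H⁺][A⁻]/[HA] = [H⁺]² / ([HA]₀ − [H⁺]) = (8.128e-05)² / (0.013 − 8.128e-05) = 5.11e-07.

K_a = 5.11e-07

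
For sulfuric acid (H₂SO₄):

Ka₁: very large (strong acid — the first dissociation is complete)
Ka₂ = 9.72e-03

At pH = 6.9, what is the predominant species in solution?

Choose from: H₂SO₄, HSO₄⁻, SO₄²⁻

The first dissociation is complete, so H₂SO₄ itself is never the predominant species in water; pKa₂ = -log(9.72e-03) = 2.01. For a polyprotic acid the predominant species crosses at each pKa: below pKa_n the protonated form dominates, above it the deprotonated form does. At pH = 6.9, the predominant species is SO₄²⁻.

SO₄²⁻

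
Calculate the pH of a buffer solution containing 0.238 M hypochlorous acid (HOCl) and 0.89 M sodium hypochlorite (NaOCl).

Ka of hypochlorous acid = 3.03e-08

pKa = -log(3.03e-08) = 7.52. pH = pKa + log([A⁻]/[HA]) = 7.52 + log(0.89/0.238)

pH = 8.09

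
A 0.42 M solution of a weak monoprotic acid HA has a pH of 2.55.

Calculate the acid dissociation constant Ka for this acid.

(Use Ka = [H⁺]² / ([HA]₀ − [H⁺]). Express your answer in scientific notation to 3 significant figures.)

[H⁺] = 10^(−pH) = 10^(−2.55) = 2.818e-03 M. For HA ⇌ H⁺ + A⁻, Ka = [H⁺][A⁻]/[HA] = [H⁺]² / ([HA]₀ − [H⁺]) = (2.818e-03)² / (0.42 − 2.818e-03) = 1.90e-05.

K_a = 1.90e-05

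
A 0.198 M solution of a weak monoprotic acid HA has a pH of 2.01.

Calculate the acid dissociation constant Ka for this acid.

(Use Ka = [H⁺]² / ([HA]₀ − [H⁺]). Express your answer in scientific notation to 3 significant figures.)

[H⁺] = 10^(−pH) = 10^(−2.01) = 9.772e-03 M. For HA ⇌ H⁺ + A⁻, Ka = [H⁺][A⁻]/[HA] = [H⁺]² / ([HA]₀ − [H⁺]) = (9.772e-03)² / (0.198 − 9.772e-03) = 5.07e-04.

K_a = 5.07e-04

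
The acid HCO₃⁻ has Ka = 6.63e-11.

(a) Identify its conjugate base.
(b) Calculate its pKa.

(a) The conjugate base is formed by removing one H⁺ from HCO₃⁻, giving CO₃²⁻. (b) pKa = -log(Ka) = -log(6.63e-11) = 10.18.

Conjugate base: CO₃²⁻; pK_a = 10.18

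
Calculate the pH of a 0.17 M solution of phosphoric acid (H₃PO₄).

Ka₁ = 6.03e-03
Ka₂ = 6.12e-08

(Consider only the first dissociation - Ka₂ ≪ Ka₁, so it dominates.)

First dissociation dominates. From Ka₁ = [H⁺][HA⁻]/[H₂A], x² + Ka₁·x − Ka₁·C = 0 with C = 0.17 M and Ka₁ = 6.03e-03. Solving: [H⁺] = (−Ka₁ + √(Ka₁² + 4·Ka₁·C)) / 2 = 2.9144e-02 M. pH = -log(2.9144e-02) = 1.54.

pH = 1.54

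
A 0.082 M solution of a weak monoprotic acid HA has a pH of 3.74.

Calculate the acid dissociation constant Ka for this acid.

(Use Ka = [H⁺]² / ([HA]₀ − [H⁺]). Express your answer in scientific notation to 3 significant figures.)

[H⁺] = 10^(−pH) = 10^(−3.74) = 1.820e-04 M. For HA ⇌ H⁺ + A⁻, Ka = [H⁺][A⁻]/[HA] = [H⁺]² / ([HA]₀ − [H⁺]) = (1.820e-04)² / (0.082 − 1.820e-04) = 4.05e-07.

K_a = 4.05e-07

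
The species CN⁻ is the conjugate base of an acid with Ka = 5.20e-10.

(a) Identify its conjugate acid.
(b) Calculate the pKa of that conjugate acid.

(a) The conjugate acid is formed by adding one H⁺ to CN⁻, giving HCN. (b) pKa = -log(Ka) = -log(5.20e-10) = 9.28.

Conjugate acid: HCN; pK_a = 9.28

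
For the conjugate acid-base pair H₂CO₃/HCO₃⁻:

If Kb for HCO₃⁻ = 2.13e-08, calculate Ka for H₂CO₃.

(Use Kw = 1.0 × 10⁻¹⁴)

For a conjugate pair Ka × Kb = Kw, so Ka = Kw/Kb = 1.0 × 10⁻¹⁴ / 2.13e-08 = 4.69e-07.

K_a = 4.69e-07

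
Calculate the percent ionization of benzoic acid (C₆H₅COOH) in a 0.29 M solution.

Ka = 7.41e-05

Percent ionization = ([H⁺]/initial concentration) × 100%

Using Ka equilibrium: x² + Ka×x - Ka×C = 0. Solving: [H⁺] = 4.5987e-03. Percent = (4.5987e-03/0.29) × 100

Percent ionization = 1.59%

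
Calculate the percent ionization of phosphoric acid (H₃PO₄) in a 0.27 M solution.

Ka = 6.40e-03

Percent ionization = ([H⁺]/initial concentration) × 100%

Using Ka equilibrium: x² + Ka×x - Ka×C = 0. Solving: [H⁺] = 3.8492e-02. Percent = (3.8492e-02/0.27) × 100

Percent ionization = 14.3%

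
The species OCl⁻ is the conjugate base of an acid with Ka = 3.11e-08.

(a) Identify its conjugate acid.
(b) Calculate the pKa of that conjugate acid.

(a) The conjugate acid is formed by adding one H⁺ to OCl⁻, giving HOCl. (b) pKa = -log(Ka) = -log(3.11e-08) = 7.51.

Conjugate acid: HOCl; pK_a = 7.51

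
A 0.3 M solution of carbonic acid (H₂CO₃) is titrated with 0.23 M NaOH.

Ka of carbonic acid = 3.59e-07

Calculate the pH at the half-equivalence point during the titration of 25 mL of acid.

At half-equivalence [HA] = [A⁻], so Henderson-Hasselbalch gives pH = pKa = -log(3.59e-07) = 6.44.

pH = pKa = 6.44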